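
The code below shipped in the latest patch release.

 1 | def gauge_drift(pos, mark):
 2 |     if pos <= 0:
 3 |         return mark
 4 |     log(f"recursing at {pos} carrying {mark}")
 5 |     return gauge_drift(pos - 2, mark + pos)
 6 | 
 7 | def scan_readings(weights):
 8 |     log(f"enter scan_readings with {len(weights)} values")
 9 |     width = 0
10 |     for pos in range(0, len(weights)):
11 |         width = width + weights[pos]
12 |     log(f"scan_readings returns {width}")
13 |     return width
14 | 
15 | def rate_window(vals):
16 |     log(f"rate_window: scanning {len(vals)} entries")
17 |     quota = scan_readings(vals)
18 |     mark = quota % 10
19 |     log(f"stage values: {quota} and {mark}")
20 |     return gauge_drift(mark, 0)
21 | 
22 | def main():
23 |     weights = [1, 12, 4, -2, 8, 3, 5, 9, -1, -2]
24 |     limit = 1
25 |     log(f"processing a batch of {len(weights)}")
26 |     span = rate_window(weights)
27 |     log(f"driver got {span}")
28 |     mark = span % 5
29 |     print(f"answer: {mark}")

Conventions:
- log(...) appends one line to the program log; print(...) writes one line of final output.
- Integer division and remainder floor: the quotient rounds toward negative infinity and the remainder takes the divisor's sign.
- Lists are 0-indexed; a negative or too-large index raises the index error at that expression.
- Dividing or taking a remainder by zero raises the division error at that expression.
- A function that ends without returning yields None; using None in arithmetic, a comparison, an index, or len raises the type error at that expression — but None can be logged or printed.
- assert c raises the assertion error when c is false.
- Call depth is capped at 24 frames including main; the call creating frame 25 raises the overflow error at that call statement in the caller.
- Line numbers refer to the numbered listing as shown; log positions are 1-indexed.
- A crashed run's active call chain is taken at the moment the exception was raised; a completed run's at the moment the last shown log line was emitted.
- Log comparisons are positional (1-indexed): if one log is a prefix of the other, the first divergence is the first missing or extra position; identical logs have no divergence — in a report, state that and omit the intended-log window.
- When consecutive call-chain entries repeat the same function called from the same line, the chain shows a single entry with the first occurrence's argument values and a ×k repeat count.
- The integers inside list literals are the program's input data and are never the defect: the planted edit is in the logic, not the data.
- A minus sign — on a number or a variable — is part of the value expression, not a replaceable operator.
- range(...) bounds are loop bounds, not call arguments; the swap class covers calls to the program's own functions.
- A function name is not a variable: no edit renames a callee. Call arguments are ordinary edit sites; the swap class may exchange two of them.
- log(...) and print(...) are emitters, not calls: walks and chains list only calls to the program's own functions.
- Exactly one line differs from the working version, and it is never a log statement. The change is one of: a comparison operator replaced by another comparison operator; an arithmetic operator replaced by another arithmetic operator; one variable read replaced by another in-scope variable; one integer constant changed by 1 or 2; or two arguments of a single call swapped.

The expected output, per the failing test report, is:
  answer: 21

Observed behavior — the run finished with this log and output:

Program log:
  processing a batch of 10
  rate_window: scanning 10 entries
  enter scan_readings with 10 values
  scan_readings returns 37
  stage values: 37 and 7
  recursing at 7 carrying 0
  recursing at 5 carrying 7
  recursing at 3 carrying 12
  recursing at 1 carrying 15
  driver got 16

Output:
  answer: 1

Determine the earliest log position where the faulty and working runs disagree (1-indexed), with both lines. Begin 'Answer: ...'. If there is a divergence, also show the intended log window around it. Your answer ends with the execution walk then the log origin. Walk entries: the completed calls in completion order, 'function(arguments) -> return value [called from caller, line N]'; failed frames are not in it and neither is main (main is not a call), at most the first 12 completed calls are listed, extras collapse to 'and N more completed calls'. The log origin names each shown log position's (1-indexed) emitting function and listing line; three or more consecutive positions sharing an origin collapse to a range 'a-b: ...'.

Answer: there is none — every log position agrees.
Execution walk:
  scan_readings([1, 12, 4, -2, 8, 3, 5, 9, -1, -2]) -> 37  [called from rate_window, line 17]
  gauge_drift(-1, 16) -> 16  [called from gauge_drift, line 5]
  gauge_drift(1, 15) -> 16  [called from gauge_drift, line 5]
  gauge_drift(3, 12) -> 16  [called from gauge_drift, line 5]
  gauge_drift(5, 7) -> 16  [called from gauge_drift, line 5]
  gauge_drift(7, 0) -> 16  [called from rate_window, line 20]
  rate_window([1, 12, 4, -2, 8, 3, 5, 9, -1, -2]) -> 16  [called from main, line 26]
Origin of each log line:
  1: logged in main at line 25
  2: logged in rate_window at line 16
  3: logged in scan_readings at line 8
  4: logged in scan_readings at line 12
  5: logged in rate_window at line 19
  6-9: logged in gauge_drift at line 4
  10: logged in main at line 27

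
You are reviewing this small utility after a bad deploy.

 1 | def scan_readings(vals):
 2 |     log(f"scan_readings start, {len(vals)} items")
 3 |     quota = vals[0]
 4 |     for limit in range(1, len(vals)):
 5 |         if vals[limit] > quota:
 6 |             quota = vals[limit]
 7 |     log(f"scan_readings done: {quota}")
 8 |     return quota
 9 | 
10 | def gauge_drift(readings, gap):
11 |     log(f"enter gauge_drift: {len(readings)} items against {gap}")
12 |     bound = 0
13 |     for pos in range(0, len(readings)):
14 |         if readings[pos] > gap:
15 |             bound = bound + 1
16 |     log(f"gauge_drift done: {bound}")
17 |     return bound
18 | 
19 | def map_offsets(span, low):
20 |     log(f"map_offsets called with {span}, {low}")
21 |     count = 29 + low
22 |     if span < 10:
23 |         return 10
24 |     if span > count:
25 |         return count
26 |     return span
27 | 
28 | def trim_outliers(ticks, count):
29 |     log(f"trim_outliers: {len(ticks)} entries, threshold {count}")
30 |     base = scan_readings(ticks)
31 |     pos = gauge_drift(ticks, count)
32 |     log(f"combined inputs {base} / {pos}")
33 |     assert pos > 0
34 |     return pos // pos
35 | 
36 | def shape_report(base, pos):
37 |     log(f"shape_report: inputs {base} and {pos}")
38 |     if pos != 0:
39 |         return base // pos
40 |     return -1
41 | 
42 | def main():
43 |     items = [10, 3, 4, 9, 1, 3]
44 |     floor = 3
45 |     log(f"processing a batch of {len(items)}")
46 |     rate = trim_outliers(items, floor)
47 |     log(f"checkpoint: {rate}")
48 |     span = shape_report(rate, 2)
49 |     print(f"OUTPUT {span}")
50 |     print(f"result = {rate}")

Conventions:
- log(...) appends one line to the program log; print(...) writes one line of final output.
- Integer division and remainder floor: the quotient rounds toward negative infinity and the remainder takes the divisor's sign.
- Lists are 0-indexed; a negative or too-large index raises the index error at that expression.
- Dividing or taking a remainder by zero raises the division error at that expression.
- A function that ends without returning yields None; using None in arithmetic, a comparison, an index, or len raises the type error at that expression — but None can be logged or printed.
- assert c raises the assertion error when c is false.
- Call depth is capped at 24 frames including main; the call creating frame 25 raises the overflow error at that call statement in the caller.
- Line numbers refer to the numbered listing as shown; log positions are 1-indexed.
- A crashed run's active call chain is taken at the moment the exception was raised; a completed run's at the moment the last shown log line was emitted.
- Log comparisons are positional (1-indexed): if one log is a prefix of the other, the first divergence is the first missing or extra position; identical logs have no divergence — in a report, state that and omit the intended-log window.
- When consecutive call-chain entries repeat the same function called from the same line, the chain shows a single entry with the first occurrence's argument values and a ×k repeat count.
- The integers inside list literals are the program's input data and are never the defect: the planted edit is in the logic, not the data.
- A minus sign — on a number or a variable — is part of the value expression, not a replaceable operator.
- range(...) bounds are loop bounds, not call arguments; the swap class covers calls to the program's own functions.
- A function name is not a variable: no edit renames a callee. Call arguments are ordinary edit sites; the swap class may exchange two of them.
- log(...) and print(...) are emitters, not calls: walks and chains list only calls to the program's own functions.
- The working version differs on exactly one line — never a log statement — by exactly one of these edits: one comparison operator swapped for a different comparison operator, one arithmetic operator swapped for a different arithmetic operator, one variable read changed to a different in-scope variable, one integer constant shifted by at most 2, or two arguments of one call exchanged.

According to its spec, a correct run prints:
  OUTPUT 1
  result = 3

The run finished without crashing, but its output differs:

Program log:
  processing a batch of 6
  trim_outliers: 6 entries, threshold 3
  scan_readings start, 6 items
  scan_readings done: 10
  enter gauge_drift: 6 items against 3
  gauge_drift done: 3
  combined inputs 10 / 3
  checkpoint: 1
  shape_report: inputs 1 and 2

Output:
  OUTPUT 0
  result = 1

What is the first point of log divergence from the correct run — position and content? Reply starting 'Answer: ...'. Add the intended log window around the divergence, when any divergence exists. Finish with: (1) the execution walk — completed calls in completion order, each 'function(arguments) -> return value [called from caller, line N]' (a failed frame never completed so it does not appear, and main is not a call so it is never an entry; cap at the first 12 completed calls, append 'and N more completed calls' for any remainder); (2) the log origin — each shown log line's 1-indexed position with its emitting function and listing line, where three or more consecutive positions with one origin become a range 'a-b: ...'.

Answer: position 8 — the shown line 'checkpoint: 1' should read 'checkpoint: 3'.
Intended log window:
  6: gauge_drift done: 3
  7: combined inputs 10 / 3
  8: checkpoint: 3
  9: shape_report: inputs 3 and 2
Execution walk:
  scan_readings([10, 3, 4, 9, 1, 3]) -> 10  [called from trim_outliers, line 30]
  gauge_drift([10, 3, 4, 9, 1, 3], 3) -> 3  [called from trim_outliers, line 31]
  trim_outliers([10, 3, 4, 9, 1, 3], 3) -> 1  [called from main, line 46]
  shape_report(1, 2) -> 0  [called from main, line 48]
Log origin:
  1: emitted by main (line 45)
  2: emitted by trim_outliers (line 29)
  3: emitted by scan_readings (line 2)
  4: emitted by scan_readings (line 7)
  5: emitted by gauge_drift (line 11)
  6: emitted by gauge_drift (line 16)
  7: emitted by trim_outliers (line 32)
  8: emitted by main (line 47)
  9: emitted by shape_report (line 37)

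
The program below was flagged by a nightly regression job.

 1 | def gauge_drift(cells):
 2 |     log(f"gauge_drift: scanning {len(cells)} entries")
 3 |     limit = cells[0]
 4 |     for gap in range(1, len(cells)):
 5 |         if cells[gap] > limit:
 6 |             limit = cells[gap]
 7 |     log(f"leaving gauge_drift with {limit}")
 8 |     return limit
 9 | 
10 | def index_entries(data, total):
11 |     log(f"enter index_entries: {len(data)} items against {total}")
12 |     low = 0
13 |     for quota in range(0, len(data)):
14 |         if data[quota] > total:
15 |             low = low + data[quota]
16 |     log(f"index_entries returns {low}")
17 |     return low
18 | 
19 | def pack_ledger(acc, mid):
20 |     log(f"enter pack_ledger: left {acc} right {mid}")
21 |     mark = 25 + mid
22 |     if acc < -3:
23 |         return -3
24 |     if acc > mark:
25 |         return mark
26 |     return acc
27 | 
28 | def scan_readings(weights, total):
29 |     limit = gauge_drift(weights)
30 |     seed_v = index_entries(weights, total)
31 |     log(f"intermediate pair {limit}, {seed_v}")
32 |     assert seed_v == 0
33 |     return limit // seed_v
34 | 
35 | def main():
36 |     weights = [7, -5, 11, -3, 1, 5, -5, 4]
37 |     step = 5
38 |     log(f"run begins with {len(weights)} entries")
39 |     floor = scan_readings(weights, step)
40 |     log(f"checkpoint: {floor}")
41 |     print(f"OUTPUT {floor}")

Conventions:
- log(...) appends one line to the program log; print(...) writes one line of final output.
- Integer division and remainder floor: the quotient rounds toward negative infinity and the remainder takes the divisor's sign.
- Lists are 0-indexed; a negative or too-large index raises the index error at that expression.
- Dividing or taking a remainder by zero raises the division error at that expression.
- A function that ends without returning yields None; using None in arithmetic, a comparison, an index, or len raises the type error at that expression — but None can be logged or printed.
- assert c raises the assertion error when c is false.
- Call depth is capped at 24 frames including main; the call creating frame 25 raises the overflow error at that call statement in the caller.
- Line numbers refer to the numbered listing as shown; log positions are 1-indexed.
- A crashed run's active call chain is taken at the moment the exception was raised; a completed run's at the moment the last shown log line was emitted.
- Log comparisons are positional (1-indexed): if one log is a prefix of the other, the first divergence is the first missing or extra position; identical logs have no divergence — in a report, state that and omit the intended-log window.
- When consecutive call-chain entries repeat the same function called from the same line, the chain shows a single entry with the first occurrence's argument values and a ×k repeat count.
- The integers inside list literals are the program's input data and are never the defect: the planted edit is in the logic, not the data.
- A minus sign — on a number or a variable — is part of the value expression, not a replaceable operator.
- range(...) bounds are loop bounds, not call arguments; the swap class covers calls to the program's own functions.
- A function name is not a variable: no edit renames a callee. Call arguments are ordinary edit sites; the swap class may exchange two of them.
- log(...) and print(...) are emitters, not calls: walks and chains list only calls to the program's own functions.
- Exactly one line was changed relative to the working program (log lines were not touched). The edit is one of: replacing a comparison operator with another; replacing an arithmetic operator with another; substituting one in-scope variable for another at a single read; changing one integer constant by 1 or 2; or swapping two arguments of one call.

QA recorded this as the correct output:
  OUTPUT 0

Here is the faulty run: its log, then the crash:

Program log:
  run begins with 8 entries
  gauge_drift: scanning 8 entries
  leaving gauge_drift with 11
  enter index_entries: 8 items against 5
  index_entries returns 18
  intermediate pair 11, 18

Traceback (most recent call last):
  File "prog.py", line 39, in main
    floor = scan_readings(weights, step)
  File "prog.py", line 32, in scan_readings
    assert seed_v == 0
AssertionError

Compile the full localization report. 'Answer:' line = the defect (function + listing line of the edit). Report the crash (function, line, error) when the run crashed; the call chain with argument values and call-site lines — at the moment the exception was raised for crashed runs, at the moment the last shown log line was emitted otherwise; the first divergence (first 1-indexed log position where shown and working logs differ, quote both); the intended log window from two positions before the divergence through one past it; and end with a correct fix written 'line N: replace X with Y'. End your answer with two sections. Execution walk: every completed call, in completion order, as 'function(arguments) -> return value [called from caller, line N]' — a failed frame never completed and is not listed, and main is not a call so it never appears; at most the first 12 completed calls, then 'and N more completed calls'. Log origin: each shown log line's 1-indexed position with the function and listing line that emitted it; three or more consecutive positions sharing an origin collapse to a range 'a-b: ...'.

Answer: the defect is in scan_readings at line 32.
Key observation: After 6 matching log lines the faulty run goes silent, while the working version continues with 'checkpoint: 0'.
Crash: scan_readings, line 32, AssertionError.
Call chain: main -> scan_readings([7, -5, 11, -3, 1, 5, -5, 4], 5) (called at line 39).
First divergence: position 7 — after 6 matching lines the faulty run goes silent; intended next line 'checkpoint: 0'.
Intended log window:
  5: index_entries returns 18
  6: intermediate pair 11, 18
  7: checkpoint: 0
Execution walk:
  gauge_drift([7, -5, 11, -3, 1, 5, -5, 4]) -> 11  [called from scan_readings, line 29]
  index_entries([7, -5, 11, -3, 1, 5, -5, 4], 5) -> 18  [called from scan_readings, line 30]
Log line origins:
  1: logged in main at line 38
  2: logged in gauge_drift at line 2
  3: logged in gauge_drift at line 7
  4: logged in index_entries at line 11
  5: logged in index_entries at line 16
  6: logged in scan_readings at line 31
A correct fix: line 32: replace `==` with `>`.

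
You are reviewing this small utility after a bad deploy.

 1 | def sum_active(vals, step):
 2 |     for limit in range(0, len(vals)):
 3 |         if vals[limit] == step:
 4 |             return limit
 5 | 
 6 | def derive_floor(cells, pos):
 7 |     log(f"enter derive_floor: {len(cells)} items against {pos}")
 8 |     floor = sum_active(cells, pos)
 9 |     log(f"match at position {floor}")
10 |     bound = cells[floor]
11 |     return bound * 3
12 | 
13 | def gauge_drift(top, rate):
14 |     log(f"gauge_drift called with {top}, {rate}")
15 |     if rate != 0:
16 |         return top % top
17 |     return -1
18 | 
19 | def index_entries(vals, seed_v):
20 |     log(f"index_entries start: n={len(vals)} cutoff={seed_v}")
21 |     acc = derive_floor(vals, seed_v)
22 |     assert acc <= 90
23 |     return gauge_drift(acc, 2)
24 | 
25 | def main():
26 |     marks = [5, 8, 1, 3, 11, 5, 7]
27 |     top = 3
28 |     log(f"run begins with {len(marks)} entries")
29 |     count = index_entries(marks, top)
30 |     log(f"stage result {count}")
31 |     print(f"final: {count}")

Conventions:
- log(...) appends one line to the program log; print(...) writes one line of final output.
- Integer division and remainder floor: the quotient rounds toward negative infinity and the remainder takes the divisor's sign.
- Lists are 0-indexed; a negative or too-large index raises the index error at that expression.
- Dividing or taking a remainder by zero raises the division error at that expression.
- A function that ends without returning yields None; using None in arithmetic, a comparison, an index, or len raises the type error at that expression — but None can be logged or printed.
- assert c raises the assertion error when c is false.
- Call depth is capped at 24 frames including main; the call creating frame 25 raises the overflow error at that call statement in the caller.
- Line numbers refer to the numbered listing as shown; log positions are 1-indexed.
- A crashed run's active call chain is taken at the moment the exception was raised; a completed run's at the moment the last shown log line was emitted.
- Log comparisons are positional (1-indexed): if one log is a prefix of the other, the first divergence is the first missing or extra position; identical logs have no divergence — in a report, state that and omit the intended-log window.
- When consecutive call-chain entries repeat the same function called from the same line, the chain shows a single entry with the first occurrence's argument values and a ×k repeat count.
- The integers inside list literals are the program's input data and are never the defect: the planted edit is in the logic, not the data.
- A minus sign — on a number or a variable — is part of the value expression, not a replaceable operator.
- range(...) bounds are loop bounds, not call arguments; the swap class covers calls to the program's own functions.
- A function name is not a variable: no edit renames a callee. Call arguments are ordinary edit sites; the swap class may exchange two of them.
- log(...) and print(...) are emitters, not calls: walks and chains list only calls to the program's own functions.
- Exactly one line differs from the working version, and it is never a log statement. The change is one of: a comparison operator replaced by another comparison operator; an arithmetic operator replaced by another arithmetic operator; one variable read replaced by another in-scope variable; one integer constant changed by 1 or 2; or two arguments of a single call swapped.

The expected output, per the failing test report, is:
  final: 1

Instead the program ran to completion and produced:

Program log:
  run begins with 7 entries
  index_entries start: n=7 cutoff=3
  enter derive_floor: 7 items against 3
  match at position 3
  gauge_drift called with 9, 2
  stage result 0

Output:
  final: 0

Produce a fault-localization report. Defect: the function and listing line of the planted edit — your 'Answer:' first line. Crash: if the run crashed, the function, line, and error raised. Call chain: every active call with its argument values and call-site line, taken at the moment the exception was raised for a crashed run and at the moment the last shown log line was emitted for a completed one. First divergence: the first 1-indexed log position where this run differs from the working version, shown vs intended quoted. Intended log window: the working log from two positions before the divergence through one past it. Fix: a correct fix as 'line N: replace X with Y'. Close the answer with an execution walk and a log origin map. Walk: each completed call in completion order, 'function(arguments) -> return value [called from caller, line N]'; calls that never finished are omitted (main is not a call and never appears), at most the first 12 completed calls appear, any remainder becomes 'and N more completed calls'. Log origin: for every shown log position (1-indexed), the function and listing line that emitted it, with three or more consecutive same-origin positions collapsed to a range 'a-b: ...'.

Answer: the defect is in gauge_drift at line 16.
Key fact: Log line 6 is where behavior first shows: 'stage result 0' appears instead of 'stage result 1'.
Call chain: main.
First divergence: position 6; shown 'stage result 0' vs intended 'stage result 1'.
Intended log window:
  4: match at position 3
  5: gauge_drift called with 9, 2
  6: stage result 1
Execution walk:
  sum_active([5, 8, 1, 3, 11, 5, 7], 3) -> 3  [called from derive_floor, line 8]
  derive_floor([5, 8, 1, 3, 11, 5, 7], 3) -> 9  [called from index_entries, line 21]
  gauge_drift(9, 2) -> 0  [called from index_entries, line 23]
  index_entries([5, 8, 1, 3, 11, 5, 7], 3) -> 0  [called from main, line 29]
Log origins:
  1: logged in main at line 28
  2: logged in index_entries at line 20
  3: logged in derive_floor at line 7
  4: logged in derive_floor at line 9
  5: logged in gauge_drift at line 14
  6: logged in main at line 30
A correct fix: line 16: replace `top % top` with `top % rate`.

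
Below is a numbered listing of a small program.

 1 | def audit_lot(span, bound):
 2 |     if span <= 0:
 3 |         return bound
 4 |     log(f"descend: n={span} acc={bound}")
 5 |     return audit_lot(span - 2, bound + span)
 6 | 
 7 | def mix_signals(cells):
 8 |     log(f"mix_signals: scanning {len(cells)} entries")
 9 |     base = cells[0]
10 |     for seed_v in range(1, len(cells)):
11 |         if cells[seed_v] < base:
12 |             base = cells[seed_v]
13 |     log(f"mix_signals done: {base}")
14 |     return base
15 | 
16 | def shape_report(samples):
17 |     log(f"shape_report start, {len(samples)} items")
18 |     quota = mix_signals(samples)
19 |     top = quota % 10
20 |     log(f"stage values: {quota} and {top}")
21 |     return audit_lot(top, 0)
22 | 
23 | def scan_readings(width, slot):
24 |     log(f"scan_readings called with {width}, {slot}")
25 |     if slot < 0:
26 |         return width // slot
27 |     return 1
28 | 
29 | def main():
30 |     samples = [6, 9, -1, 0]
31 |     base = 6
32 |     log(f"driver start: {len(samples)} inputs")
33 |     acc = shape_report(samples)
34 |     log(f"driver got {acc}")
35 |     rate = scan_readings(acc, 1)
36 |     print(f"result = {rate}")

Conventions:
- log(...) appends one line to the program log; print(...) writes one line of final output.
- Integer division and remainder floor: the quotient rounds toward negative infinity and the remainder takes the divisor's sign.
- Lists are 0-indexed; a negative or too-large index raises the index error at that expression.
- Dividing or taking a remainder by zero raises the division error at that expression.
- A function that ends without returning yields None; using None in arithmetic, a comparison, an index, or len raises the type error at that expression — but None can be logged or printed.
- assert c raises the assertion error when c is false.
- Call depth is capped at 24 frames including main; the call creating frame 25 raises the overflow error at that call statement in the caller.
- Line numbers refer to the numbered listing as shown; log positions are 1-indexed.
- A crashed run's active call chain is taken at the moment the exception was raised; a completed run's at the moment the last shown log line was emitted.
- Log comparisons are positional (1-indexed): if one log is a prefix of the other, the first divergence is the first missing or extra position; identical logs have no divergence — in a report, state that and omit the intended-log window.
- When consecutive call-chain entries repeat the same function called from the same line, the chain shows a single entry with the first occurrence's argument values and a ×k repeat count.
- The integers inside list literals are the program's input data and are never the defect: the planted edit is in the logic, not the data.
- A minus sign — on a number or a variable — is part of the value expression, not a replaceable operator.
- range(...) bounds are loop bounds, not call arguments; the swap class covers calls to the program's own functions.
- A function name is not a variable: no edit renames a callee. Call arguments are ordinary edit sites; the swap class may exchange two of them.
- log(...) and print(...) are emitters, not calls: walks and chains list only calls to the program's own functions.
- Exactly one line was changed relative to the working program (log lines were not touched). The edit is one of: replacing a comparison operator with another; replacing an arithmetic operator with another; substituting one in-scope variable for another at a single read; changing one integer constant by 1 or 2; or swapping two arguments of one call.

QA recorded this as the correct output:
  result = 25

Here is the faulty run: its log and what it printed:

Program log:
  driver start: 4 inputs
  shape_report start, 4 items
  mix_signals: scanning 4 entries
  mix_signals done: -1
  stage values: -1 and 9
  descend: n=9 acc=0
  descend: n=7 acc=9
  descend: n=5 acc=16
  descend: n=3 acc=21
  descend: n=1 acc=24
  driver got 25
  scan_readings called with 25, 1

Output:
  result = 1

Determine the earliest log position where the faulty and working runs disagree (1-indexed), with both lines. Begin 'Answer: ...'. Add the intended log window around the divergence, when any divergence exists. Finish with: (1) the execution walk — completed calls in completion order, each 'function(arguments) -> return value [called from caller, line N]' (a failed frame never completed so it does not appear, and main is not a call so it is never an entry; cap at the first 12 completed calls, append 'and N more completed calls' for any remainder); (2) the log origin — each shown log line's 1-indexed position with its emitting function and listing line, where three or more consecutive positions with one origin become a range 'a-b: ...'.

Answer: there is none — every log position agrees.
Execution walk:
  mix_signals([6, 9, -1, 0]) -> -1  [called from shape_report, line 18]
  audit_lot(-1, 25) -> 25  [called from audit_lot, line 5]
  audit_lot(1, 24) -> 25  [called from audit_lot, line 5]
  audit_lot(3, 21) -> 25  [called from audit_lot, line 5]
  audit_lot(5, 16) -> 25  [called from audit_lot, line 5]
  audit_lot(7, 9) -> 25  [called from audit_lot, line 5]
  audit_lot(9, 0) -> 25  [called from shape_report, line 21]
  shape_report([6, 9, -1, 0]) -> 25  [called from main, line 33]
  scan_readings(25, 1) -> 1  [called from main, line 35]
Log origin:
  1 — main, line 32
  2 — shape_report, line 17
  3 — mix_signals, line 8
  4 — mix_signals, line 13
  5 — shape_report, line 20
  6-10 — audit_lot, line 4
  11 — main, line 34
  12 — scan_readings, line 24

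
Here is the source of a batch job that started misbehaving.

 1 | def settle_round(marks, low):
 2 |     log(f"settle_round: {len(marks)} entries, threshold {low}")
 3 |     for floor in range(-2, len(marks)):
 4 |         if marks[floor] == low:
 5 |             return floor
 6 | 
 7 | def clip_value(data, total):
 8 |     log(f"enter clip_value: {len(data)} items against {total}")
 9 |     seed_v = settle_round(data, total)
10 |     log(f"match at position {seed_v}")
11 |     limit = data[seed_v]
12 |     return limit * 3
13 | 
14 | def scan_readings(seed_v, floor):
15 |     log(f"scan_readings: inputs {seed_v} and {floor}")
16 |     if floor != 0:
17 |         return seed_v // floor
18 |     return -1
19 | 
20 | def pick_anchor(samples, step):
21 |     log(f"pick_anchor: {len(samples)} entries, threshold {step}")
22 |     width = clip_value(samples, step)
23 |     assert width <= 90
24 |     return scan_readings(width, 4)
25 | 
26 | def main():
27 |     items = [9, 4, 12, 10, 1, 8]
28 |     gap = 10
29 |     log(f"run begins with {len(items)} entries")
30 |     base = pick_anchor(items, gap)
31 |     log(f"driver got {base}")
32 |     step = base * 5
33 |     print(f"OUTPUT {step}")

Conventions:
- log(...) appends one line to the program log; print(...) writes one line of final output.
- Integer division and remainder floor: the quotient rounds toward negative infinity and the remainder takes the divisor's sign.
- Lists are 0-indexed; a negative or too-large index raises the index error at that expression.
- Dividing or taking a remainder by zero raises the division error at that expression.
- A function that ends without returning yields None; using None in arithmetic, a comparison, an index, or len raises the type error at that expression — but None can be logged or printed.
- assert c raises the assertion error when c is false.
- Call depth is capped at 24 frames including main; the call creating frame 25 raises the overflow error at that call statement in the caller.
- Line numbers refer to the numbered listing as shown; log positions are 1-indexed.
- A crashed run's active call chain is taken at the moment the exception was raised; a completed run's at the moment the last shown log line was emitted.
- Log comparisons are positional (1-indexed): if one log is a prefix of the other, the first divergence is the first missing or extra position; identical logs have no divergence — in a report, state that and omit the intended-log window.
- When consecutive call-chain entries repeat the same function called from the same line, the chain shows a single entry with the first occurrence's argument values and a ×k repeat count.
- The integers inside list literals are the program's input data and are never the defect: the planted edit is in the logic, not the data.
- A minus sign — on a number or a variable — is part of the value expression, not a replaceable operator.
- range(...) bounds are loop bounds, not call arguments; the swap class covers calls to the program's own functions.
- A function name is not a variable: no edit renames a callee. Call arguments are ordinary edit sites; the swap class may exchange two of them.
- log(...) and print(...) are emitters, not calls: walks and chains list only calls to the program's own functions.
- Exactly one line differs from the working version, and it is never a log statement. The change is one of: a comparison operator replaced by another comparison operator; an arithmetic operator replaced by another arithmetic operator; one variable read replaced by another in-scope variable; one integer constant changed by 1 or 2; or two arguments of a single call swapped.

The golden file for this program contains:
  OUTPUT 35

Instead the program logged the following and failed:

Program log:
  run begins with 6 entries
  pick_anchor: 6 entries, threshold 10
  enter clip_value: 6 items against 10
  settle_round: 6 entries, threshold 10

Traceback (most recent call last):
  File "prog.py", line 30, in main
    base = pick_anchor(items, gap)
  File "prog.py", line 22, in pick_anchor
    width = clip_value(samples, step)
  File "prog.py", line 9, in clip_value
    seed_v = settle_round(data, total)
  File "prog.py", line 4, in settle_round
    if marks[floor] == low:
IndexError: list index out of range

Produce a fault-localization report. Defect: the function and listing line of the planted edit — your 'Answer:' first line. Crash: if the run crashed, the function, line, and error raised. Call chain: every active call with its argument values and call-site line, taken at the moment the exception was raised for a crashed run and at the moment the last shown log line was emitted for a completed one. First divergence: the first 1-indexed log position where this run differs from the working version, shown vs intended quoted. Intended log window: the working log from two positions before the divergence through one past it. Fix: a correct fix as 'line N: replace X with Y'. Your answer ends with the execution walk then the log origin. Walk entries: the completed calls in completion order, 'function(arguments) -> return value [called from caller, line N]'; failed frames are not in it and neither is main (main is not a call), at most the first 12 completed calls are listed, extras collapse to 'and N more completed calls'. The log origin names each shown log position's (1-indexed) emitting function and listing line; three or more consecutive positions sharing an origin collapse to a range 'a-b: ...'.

Answer: the defect is in settle_round at line 3.
The tell: The shown log is a 4-line prefix of the intended one, whose next entry is 'match at position 3'.
Crash: settle_round, line 4, IndexError.
Call chain: main -> pick_anchor([9, 4, 12, 10, 1, 8], 10) (called at line 30) -> clip_value([9, 4, 12, 10, 1, 8], 10) (called at line 22) -> settle_round([9, 4, 12, 10, 1, 8], 10) (called at line 9).
First divergence: position 5 — the faulty run's log ends after 4 lines; the working version continues with 'match at position 3'.
Intended log window:
  3: enter clip_value: 6 items against 10
  4: settle_round: 6 entries, threshold 10
  5: match at position 3
  6: scan_readings: inputs 30 and 4
Execution walk:
  (no call completed)
Origin of each log line:
  1: logged in main at line 29
  2: logged in pick_anchor at line 21
  3: logged in clip_value at line 8
  4: logged in settle_round at line 2
A correct fix: line 3: replace `-2` with `0`.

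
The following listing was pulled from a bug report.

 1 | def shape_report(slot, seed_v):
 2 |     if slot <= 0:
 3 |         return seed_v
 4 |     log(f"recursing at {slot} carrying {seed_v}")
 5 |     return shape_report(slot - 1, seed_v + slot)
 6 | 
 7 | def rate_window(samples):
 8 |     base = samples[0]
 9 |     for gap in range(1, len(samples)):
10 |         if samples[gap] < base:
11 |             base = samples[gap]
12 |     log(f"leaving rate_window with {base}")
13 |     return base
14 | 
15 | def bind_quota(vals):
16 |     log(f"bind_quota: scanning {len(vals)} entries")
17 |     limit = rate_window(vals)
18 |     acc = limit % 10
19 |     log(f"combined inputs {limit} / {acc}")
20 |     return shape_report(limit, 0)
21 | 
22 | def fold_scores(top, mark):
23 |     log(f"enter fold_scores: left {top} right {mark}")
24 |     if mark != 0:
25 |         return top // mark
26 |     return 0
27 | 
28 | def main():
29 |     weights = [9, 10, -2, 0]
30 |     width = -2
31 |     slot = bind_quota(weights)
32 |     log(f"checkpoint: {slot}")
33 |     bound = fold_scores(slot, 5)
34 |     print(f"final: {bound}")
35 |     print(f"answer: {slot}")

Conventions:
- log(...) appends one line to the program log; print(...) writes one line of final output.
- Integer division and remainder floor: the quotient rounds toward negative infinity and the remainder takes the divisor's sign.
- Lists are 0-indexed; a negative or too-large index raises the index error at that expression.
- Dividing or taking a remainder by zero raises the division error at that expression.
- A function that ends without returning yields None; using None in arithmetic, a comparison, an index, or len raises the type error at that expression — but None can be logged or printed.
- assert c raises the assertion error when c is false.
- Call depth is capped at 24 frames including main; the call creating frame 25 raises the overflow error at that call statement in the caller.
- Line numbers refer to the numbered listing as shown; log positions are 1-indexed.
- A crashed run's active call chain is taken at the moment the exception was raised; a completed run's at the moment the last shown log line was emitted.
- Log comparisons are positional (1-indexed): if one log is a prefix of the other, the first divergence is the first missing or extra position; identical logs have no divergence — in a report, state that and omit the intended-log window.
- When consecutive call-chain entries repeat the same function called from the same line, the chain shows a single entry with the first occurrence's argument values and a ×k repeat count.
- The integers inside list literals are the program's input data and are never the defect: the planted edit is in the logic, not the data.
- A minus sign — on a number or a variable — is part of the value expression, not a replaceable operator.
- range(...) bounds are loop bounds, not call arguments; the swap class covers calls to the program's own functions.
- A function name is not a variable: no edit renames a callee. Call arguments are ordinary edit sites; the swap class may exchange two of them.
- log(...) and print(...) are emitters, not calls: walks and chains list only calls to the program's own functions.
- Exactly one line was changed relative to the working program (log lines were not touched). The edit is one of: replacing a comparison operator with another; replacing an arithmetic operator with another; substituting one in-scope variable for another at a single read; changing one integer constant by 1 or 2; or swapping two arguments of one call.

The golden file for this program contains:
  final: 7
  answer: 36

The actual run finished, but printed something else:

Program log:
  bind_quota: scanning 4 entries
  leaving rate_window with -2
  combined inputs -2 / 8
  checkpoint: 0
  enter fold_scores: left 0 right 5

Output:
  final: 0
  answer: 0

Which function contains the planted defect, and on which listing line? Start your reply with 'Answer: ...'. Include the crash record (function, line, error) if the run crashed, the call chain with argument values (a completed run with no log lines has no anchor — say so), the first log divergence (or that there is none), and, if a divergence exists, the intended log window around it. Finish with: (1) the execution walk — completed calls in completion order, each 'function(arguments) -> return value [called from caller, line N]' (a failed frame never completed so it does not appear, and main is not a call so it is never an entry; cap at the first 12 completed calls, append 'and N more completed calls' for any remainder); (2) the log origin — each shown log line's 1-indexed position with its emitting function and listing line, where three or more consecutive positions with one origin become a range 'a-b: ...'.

Answer: the defect is in bind_quota at line 20.
Core observation: Everything matches until log position 4, which reads 'checkpoint: 0' in place of 'recursing at 8 carrying 0'.
Call chain: main -> fold_scores(0, 5) (called at line 33).
First divergence: position 4 — the shown line 'checkpoint: 0' should read 'recursing at 8 carrying 0'.
Intended log window:
  2: leaving rate_window with -2
  3: combined inputs -2 / 8
  4: recursing at 8 carrying 0
  5: recursing at 7 carrying 8
Execution walk:
  rate_window([9, 10, -2, 0]) -> -2  [called from bind_quota, line 17]
  shape_report(-2, 0) -> 0  [called from bind_quota, line 20]
  bind_quota([9, 10, -2, 0]) -> 0  [called from main, line 31]
  fold_scores(0, 5) -> 0  [called from main, line 33]
Origin of each log line:
  1: logged in bind_quota at line 16
  2: logged in rate_window at line 12
  3: logged in bind_quota at line 19
  4: logged in main at line 32
  5: logged in fold_scores at line 23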